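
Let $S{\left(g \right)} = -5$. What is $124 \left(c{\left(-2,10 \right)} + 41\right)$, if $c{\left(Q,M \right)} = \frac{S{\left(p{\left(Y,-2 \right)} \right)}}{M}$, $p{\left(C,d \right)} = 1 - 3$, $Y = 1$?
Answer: $5022$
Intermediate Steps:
$p{\left(C,d \right)} = -2$ ($p{\left(C,d \right)} = 1 - 3 = -2$)
$c{\left(Q,M \right)} = - \frac{5}{M}$
$124 \left(c{\left(-2,10 \right)} + 41\right) = 124 \left(- \frac{5}{10} + 41\right) = 124 \left(\left(-5\right) \frac{1}{10} + 41\right) = 124 \left(- \frac{1}{2} + 41\right) = 124 \cdot \frac{81}{2} = 5022$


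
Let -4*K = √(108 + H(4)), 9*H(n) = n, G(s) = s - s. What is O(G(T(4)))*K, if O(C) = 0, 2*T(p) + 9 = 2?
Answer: 0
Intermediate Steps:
T(p) = -7/2 (T(p) = -9/2 + (½)*2 = -9/2 + 1 = -7/2)
G(s) = 0
H(n) = n/9
K = -√61/3 (K = -√(108 + (⅑)*4)/4 = -√(108 + 4/9)/4 = -√61/3 ≈ -2.6034)
O(G(T(4)))*K = 0*(-√61/3) = 0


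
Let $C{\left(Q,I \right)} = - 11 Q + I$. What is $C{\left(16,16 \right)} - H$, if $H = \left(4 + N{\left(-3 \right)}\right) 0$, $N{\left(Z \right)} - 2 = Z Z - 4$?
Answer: $-160$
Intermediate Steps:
$C{\left(Q,I \right)} = I - 11 Q$
$N{\left(Z \right)} = -2 + Z^{2}$ ($N{\left(Z \right)} = 2 + \left(Z Z - 4\right) = 2 + \left(Z^{2} - 4\right) = 2 + \left(-4 + Z^{2}\right) = -2 + Z^{2}$)
$H = 0$ ($H = \left(4 - \left(2 - \left(-3\right)^{2}\right)\right) 0 = \left(4 + \left(-2 + 9\right)\right) 0 = \left(4 + 7\right) 0 = 11 \cdot 0 = 0$)
$C{\left(16,16 \right)} - H = \left(16 - 176\right) - 0 = \left(16 - 176\right) + 0 = -160 + 0 = -160$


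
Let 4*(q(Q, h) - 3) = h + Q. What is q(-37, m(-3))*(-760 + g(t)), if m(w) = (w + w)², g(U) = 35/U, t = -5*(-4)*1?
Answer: -33363/16 ≈ -2085.2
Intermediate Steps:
t = 20 (t = 20*1 = 20)
m(w) = 4*w² (m(w) = (2*w)² = 4*w²)
q(Q, h) = 3 + Q/4 + h/4 (q(Q, h) = 3 + (h + Q)/4 = 3 + (Q + h)/4 = 3 + (Q/4 + h/4) = 3 + Q/4 + h/4)
q(-37, m(-3))*(-760 + g(t)) = (3 + (¼)*(-37) + (4*(-3)²)/4)*(-760 + 35/20) = (3 - 37/4 + (4*9)/4)*(-760 + 35*(1/20)) = (3 - 37/4 + (¼)*36)*(-760 + 7/4) = (3 - 37/4 + 9)*(-3033/4) = (11/4)*(-3033/4) = -33363/16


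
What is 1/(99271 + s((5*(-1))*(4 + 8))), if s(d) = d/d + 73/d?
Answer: 60/5956247 ≈ 1.0073e-5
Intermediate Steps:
s(d) = 1 + 73/d
1/(99271 + s((5*(-1))*(4 + 8))) = 1/(99271 + (73 + (5*(-1))*(4 + 8))/(((5*(-1))*(4 + 8)))) = 1/(99271 + (73 - 5*12)/((-5*12))) = 1/(99271 + (73 - 60)/(-60)) = 1/(99271 - 1/60*13) = 1/(99271 - 13/60) = 1/(5956247/60) = 60/5956247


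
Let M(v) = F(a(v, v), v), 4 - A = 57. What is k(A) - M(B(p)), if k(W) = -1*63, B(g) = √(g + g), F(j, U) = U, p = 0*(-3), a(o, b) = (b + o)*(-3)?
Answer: -63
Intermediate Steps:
A = -53 (A = 4 - 1*57 = 4 - 57 = -53)
a(o, b) = -3*b - 3*o
p = 0
B(g) = √2*√g (B(g) = √(2*g) = √2*√g)
M(v) = v
k(W) = -63
k(A) - M(B(p)) = -63 - √2*√0 = -63 - √2*0 = -63 - 1*0 = -63 + 0 = -63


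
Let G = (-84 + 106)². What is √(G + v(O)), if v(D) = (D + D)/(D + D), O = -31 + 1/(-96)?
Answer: √485 ≈ 22.023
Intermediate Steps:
G = 484 (G = 22² = 484)
O = -2977/96 (O = -31 - 1/96 = -2977/96 ≈ -31.010)
v(D) = 1 (v(D) = (2*D)/((2*D)) = (2*D)*(1/(2*D)) = 1)
√(G + v(O)) = √(484 + 1) = √485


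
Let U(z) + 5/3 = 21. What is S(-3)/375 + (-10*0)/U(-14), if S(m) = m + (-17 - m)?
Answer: -17/375 ≈ -0.045333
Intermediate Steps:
S(m) = -17
U(z) = 58/3 (U(z) = -5/3 + 21 = 58/3)
S(-3)/375 + (-10*0)/U(-14) = -17/375 + (-10*0)/(58/3) = -17*1/375 + 0*(3/58) = -17/375 + 0 = -17/375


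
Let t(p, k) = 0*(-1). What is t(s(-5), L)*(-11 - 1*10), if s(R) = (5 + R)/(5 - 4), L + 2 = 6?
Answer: 0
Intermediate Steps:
L = 4 (L = -2 + 6 = 4)
s(R) = 5 + R (s(R) = (5 + R)/1 = (5 + R)*1 = 5 + R)
t(p, k) = 0
t(s(-5), L)*(-11 - 1*10) = 0*(-11 - 1*10) = 0*(-11 - 10) = 0*(-21) = 0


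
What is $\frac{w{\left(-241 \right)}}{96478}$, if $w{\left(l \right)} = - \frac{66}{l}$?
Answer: $\frac{33}{11625599} \approx 2.8386 \cdot 10^{-6}$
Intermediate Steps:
$\frac{w{\left(-241 \right)}}{96478} = \frac{\left(-66\right) \frac{1}{-241}}{96478} = \left(-66\right) \left(- \frac{1}{241}\right) \frac{1}{96478} = \frac{66}{241} \cdot \frac{1}{96478} = \frac{33}{11625599}$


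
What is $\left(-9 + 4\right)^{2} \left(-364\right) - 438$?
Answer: $-9538$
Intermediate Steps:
$\left(-9 + 4\right)^{2} \left(-364\right) - 438 = \left(-5\right)^{2} \left(-364\right) - 438 = 25 \left(-364\right) - 438 = -9100 - 438 = -9538$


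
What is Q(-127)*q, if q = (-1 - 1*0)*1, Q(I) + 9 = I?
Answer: 136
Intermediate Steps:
Q(I) = -9 + I
q = -1 (q = (-1 + 0)*1 = -1*1 = -1)
Q(-127)*q = (-9 - 127)*(-1) = -136*(-1) = 136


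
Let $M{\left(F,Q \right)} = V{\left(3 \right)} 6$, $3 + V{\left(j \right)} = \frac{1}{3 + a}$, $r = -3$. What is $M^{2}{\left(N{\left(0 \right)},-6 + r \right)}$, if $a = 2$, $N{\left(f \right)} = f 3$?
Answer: $\frac{7056}{25} \approx 282.24$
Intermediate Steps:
$N{\left(f \right)} = 3 f$
$V{\left(j \right)} = - \frac{14}{5}$ ($V{\left(j \right)} = -3 + \frac{1}{3 + 2} = -3 + \frac{1}{5} = - \frac{14}{5}$)
$M{\left(F,Q \right)} = - \frac{84}{5}$ ($M{\left(F,Q \right)} = \left(- \frac{14}{5}\right) 6 = - \frac{84}{5}$)
$M^{2}{\left(N{\left(0 \right)},-6 + r \right)} = \left(- \frac{84}{5}\right)^{2} = \frac{7056}{25}$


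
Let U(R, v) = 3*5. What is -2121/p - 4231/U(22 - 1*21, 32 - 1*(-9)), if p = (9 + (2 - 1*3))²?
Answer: -302599/960 ≈ -315.21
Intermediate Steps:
U(R, v) = 15
p = 64 (p = (9 + (2 - 3))² = (9 - 1)² = 8² = 64)
-2121/p - 4231/U(22 - 1*21, 32 - 1*(-9)) = -2121/64 - 4231/15 = -302599/960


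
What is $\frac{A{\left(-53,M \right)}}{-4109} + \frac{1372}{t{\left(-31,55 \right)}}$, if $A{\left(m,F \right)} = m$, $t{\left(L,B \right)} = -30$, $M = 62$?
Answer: $- \frac{2817979}{61635} \approx -45.72$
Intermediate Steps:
$\frac{A{\left(-53,M \right)}}{-4109} + \frac{1372}{t{\left(-31,55 \right)}} = - \frac{53}{-4109} + \frac{1372}{-30} = \left(-53\right) \left(- \frac{1}{4109}\right) + 1372 \left(- \frac{1}{30}\right) = \frac{53}{4109} - \frac{686}{15} = - \frac{2817979}{61635}$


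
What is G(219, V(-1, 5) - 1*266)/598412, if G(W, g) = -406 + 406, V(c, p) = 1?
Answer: 0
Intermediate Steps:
G(W, g) = 0
G(219, V(-1, 5) - 1*266)/598412 = 0/598412 = 0*(1/598412) = 0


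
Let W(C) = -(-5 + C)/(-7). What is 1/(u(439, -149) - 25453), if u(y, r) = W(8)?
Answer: -7/178168 ≈ -3.9289e-5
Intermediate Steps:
W(C) = -5/7 + C/7 (W(C) = (5 - C)*(-⅐) = -5/7 + C/7)
u(y, r) = 3/7 (u(y, r) = -5/7 + (⅐)*8 = -5/7 + 8/7 = 3/7)
1/(u(439, -149) - 25453) = 1/(3/7 - 25453) = 1/(-178168/7) = -7/178168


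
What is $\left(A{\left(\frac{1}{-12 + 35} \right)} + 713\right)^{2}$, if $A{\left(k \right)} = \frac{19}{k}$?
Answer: $1322500$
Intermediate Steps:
$\left(A{\left(\frac{1}{-12 + 35} \right)} + 713\right)^{2} = \left(\frac{19}{\frac{1}{-12 + 35}} + 713\right)^{2} = \left(\frac{19}{\frac{1}{23}} + 713\right)^{2} = \left(19 \frac{1}{\frac{1}{23}} + 713\right)^{2} = \left(19 \cdot 23 + 713\right)^{2} = \left(437 + 713\right)^{2} = 1150^{2} = 1322500$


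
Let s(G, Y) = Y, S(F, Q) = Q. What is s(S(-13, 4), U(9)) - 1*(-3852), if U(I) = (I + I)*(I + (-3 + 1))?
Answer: 3978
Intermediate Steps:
U(I) = 2*I*(-2 + I) (U(I) = (2*I)*(I - 2) = (2*I)*(-2 + I) = 2*I*(-2 + I))
s(S(-13, 4), U(9)) - 1*(-3852) = 2*9*(-2 + 9) - 1*(-3852) = 2*9*7 + 3852 = 126 + 3852 = 3978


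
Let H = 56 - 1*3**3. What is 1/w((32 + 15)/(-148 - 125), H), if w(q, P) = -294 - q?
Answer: -273/80215 ≈ -0.0034034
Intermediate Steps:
H = 29 (H = 56 - 1*27 = 56 - 27 = 29)
1/w((32 + 15)/(-148 - 125), H) = 1/(-294 - (32 + 15)/(-148 - 125)) = 1/(-294 - 47/(-273)) = 1/(-294 - 47*(-1)/273) = 1/(-294 - 1*(-47/273)) = 1/(-294 + 47/273) = 1/(-80215/273) = -273/80215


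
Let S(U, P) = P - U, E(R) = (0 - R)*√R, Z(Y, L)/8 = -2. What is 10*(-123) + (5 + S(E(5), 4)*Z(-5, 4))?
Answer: -1289 - 80*√5 ≈ -1467.9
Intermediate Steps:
Z(Y, L) = -16 (Z(Y, L) = 8*(-2) = -16)
E(R) = -R^(3/2) (E(R) = (-R)*√R = -R^(3/2))
10*(-123) + (5 + S(E(5), 4)*Z(-5, 4)) = 10*(-123) + (5 + (4 - (-1)*5^(3/2))*(-16)) = -1230 + (5 + (4 - (-1)*5*√5)*(-16)) = -1230 + (5 + (4 - (-5)*√5)*(-16)) = -1230 + (5 + (4 + 5*√5)*(-16)) = -1230 + (5 + (-64 - 80*√5)) = -1230 + (-59 - 80*√5) = -1289 - 80*√5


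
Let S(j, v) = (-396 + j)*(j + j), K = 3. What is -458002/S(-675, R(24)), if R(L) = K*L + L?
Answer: -229001/722925 ≈ -0.31677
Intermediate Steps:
R(L) = 4*L (R(L) = 3*L + L = 4*L)
S(j, v) = 2*j*(-396 + j) (S(j, v) = (-396 + j)*(2*j) = 2*j*(-396 + j))
-458002/S(-675, R(24)) = -458002*(-1/(1350*(-396 - 675))) = -458002/(2*(-675)*(-1071)) = -458002/1445850 = -458002*1/1445850 = -229001/722925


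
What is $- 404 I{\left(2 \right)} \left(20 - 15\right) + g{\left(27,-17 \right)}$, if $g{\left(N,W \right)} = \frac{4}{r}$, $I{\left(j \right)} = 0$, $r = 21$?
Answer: $\frac{4}{21} \approx 0.19048$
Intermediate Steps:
$g{\left(N,W \right)} = \frac{4}{21}$
$- 404 I{\left(2 \right)} \left(20 - 15\right) + g{\left(27,-17 \right)} = - 404 \cdot 0 \left(20 - 15\right) + \frac{4}{21} = - 404 \cdot 0 \cdot 5 + \frac{4}{21} = \left(-404\right) 0 + \frac{4}{21} = 0 + \frac{4}{21} = \frac{4}{21}$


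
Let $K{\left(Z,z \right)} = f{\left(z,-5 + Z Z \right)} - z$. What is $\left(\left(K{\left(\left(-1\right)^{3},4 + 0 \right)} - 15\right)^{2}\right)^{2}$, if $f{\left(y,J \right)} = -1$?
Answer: $160000$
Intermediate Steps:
$K{\left(Z,z \right)} = -1 - z$
$\left(\left(K{\left(\left(-1\right)^{3},4 + 0 \right)} - 15\right)^{2}\right)^{2} = \left(\left(\left(-1 - \left(4 + 0\right)\right) - 15\right)^{2}\right)^{2} = \left(\left(\left(-1 - 4\right) - 15\right)^{2}\right)^{2} = \left(\left(-5 - 15\right)^{2}\right)^{2} = \left(\left(-20\right)^{2}\right)^{2} = 400^{2} = 160000$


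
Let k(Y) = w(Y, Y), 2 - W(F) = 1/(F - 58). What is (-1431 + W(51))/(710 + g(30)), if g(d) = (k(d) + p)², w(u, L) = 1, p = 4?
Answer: -3334/1715 ≈ -1.9440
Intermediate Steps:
W(F) = 2 - 1/(-58 + F) (W(F) = 2 - 1/(F - 58) = 2 - 1/(-58 + F))
k(Y) = 1
g(d) = 25 (g(d) = (1 + 4)² = 5² = 25)
(-1431 + W(51))/(710 + g(30)) = (-1431 + (-117 + 2*51)/(-58 + 51))/(710 + 25) = (-1431 + (-117 + 102)/(-7))/735 = (-1431 - ⅐*(-15))*(1/735) = (-1431 + 15/7)*(1/735) = -10002/7*1/735 = -3334/1715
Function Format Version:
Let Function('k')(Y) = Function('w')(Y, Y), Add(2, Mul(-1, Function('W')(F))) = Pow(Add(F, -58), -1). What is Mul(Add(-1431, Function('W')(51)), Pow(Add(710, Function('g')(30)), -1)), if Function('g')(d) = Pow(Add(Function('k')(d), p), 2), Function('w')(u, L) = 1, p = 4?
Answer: Rational(-3334, 1715) ≈ -1.9440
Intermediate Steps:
Function('W')(F) = Add(2, Mul(-1, Pow(Add(-58, F), -1))) (Function('W')(F) = Add(2, Mul(-1, Pow(Add(F, -58), -1))) = Add(2, Mul(-1, Pow(Add(-58, F), -1))))
Function('k')(Y) = 1
Function('g')(d) = 25 (Function('g')(d) = Pow(Add(1, 4), 2) = Pow(5, 2) = 25)
Mul(Add(-1431, Function('W')(51)), Pow(Add(710, Function('g')(30)), -1)) = Mul(Add(-1431, Mul(Pow(Add(-58, 51), -1), Add(-117, Mul(2, 51)))), Pow(Add(710, 25), -1)) = Mul(Add(-1431, Mul(Pow(-7, -1), Add(-117, 102))), Pow(735, -1)) = Mul(Add(-1431, Mul(Rational(-1, 7), -15)), Rational(1, 735)) = Mul(Add(-1431, Rational(15, 7)), Rational(1, 735)) = Mul(Rational(-10002, 7), Rational(1, 735)) = Rational(-3334, 1715)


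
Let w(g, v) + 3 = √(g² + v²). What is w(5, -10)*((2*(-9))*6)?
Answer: 324 - 540*√5 ≈ -883.48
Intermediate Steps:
w(g, v) = -3 + √(g² + v²)
w(5, -10)*((2*(-9))*6) = (-3 + √(5² + (-10)²))*((2*(-9))*6) = (-3 + √(25 + 100))*(-18*6) = (-3 + √125)*(-108) = (-3 + 5*√5)*(-108) = 324 - 540*√5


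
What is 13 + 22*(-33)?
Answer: -713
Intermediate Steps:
13 + 22*(-33) = 13 - 726 = -713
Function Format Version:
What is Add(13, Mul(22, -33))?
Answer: -713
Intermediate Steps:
Add(13, Mul(22, -33)) = Add(13, -726) = -713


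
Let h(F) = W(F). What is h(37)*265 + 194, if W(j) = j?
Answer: 9999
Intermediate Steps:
h(F) = F
h(37)*265 + 194 = 37*265 + 194 = 9805 + 194 = 9999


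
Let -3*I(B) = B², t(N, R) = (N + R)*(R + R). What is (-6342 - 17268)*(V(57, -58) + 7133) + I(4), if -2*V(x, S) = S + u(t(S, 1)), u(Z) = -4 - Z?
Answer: -503388826/3 ≈ -1.6780e+8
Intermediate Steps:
t(N, R) = 2*R*(N + R) (t(N, R) = (N + R)*(2*R) = 2*R*(N + R))
V(x, S) = 3 + S/2 (V(x, S) = -(S + (-4 - 2*(S + 1)))/2 = -(S + (-4 - 2*(1 + S)))/2 = -(S + (-4 - (2 + 2*S)))/2 = -(S + (-4 + (-2 - 2*S)))/2 = -(S + (-6 - 2*S))/2 = -(-6 - S)/2 = 3 + S/2)
I(B) = -B²/3
(-6342 - 17268)*(V(57, -58) + 7133) + I(4) = (-6342 - 17268)*((3 + (½)*(-58)) + 7133) - ⅓*4² = -23610*((3 - 29) + 7133) - ⅓*16 = -23610*(-26 + 7133) - 16/3 = -23610*7107 - 16/3 = -167796270 - 16/3 = -503388826/3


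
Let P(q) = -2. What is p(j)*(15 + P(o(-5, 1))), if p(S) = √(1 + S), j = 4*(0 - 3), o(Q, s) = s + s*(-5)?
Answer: 13*I*√11 ≈ 43.116*I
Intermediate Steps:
o(Q, s) = -4*s (o(Q, s) = s - 5*s = -4*s)
j = -12 (j = 4*(-3) = -12)
p(j)*(15 + P(o(-5, 1))) = √(1 - 12)*(15 - 2) = √(-11)*13 = (I*√11)*13 = 13*I*√11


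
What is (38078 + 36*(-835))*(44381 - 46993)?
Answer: -20943016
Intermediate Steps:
(38078 + 36*(-835))*(44381 - 46993) = (38078 - 30060)*(-2612) = 8018*(-2612) = -20943016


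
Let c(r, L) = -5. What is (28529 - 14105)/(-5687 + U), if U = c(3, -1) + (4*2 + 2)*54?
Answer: -1803/644 ≈ -2.7997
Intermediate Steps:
U = 535 (U = -5 + (4*2 + 2)*54 = -5 + (8 + 2)*54 = -5 + 10*54 = -5 + 540 = 535)
(28529 - 14105)/(-5687 + U) = (28529 - 14105)/(-5687 + 535) = 14424/(-5152) = 14424*(-1/5152) = -1803/644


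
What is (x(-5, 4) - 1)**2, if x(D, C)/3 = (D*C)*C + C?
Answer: 52441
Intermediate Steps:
x(D, C) = 3*C + 3*D*C**2 (x(D, C) = 3*((D*C)*C + C) = 3*((C*D)*C + C) = 3*(D*C**2 + C) = 3*(C + D*C**2) = 3*C + 3*D*C**2)
(x(-5, 4) - 1)**2 = (3*4*(1 + 4*(-5)) - 1)**2 = (3*4*(1 - 20) - 1)**2 = (3*4*(-19) - 1)**2 = (-228 - 1)**2 = (-229)**2 = 52441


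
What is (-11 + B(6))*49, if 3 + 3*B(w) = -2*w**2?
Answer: -1764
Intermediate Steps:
B(w) = -1 - 2*w**2/3 (B(w) = -1 + (-2*w**2)/3 = -1 - 2*w**2/3)
(-11 + B(6))*49 = (-11 + (-1 - 2/3*6**2))*49 = (-11 + (-1 - 2/3*36))*49 = (-11 + (-1 - 24))*49 = (-11 - 25)*49 = -36*49 = -1764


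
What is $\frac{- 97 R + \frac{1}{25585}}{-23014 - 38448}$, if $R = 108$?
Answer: $\frac{268028459}{1572505270} \approx 0.17045$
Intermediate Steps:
$\frac{- 97 R + \frac{1}{25585}}{-23014 - 38448} = \frac{\left(-97\right) 108 + \frac{1}{25585}}{-23014 - 38448} = \frac{-10476 + \frac{1}{25585}}{-61462} = \left(- \frac{268028459}{25585}\right) \left(- \frac{1}{61462}\right) = \frac{268028459}{1572505270}$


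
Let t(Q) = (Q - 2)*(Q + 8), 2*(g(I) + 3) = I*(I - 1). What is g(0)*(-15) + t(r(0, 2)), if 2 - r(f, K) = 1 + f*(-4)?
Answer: 36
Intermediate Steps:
g(I) = -3 + I*(-1 + I)/2 (g(I) = -3 + (I*(I - 1))/2 = -3 + (I*(-1 + I))/2 = -3 + I*(-1 + I)/2)
r(f, K) = 1 + 4*f (r(f, K) = 2 - (1 + f*(-4)) = 2 - (1 - 4*f) = 2 + (-1 + 4*f) = 1 + 4*f)
t(Q) = (-2 + Q)*(8 + Q)
g(0)*(-15) + t(r(0, 2)) = (-3 + (1/2)*0**2 - 1/2*0)*(-15) + (-16 + (1 + 4*0)**2 + 6*(1 + 4*0)) = (-3 + (1/2)*0 + 0)*(-15) + (-16 + (1 + 0)**2 + 6*(1 + 0)) = (-3 + 0 + 0)*(-15) + (-16 + 1**2 + 6*1) = -3*(-15) + (-16 + 1 + 6) = 45 - 9 = 36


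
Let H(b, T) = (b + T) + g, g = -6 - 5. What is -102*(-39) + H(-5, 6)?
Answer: 3968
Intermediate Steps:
g = -11
H(b, T) = -11 + T + b (H(b, T) = (b + T) - 11 = (T + b) - 11 = -11 + T + b)
-102*(-39) + H(-5, 6) = -102*(-39) + (-11 + 6 - 5) = 3978 - 10 = 3968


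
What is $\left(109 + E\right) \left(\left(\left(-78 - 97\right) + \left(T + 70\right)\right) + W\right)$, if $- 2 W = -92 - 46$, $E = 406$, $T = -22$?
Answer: $-29870$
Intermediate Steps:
$W = 69$ ($W = - \frac{-92 - 46}{2} = \left(- \frac{1}{2}\right) \left(-138\right) = 69$)
$\left(109 + E\right) \left(\left(\left(-78 - 97\right) + \left(T + 70\right)\right) + W\right) = \left(109 + 406\right) \left(\left(\left(-78 - 97\right) + \left(-22 + 70\right)\right) + 69\right) = 515 \left(\left(-175 + 48\right) + 69\right) = 515 \left(-127 + 69\right) = 515 \left(-58\right) = -29870$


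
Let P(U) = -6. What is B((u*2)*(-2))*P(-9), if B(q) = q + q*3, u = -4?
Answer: -384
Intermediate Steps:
B(q) = 4*q (B(q) = q + 3*q = 4*q)
B((u*2)*(-2))*P(-9) = (4*(-4*2*(-2)))*(-6) = (4*(-8*(-2)))*(-6) = (4*16)*(-6) = 64*(-6) = -384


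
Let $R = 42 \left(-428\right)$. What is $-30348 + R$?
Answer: $-48324$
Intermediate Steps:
$R = -17976$
$-30348 + R = -30348 - 17976 = -48324$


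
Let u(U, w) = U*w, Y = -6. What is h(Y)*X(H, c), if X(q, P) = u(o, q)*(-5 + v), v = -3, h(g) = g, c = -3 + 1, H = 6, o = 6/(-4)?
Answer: -432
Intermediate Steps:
o = -3/2 (o = 6*(-1/4) = -3/2 ≈ -1.5000)
c = -2
X(q, P) = 12*q (X(q, P) = (-3*q/2)*(-5 - 3) = -3*q/2*(-8) = 12*q)
h(Y)*X(H, c) = -72*6 = -6*72 = -432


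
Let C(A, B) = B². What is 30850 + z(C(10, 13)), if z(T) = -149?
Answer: 30701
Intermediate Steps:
30850 + z(C(10, 13)) = 30850 - 149 = 30701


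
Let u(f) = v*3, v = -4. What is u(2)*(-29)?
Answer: 348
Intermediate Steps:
u(f) = -12 (u(f) = -4*3 = -12)
u(2)*(-29) = -12*(-29) = 348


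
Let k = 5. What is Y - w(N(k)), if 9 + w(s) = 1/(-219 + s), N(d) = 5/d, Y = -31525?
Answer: -6870487/218 ≈ -31516.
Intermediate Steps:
w(s) = -9 + 1/(-219 + s)
Y - w(N(k)) = -31525 - (1972 - 45/5)/(-219 + 5/5) = -31525 - (1972 - 45/5)/(-219 + 5*(⅕)) = -31525 - (1972 - 9*1)/(-219 + 1) = -31525 - (1972 - 9)/(-218) = -31525 - (-1)*1963/218 = -31525 - 1*(-1963/218) = -31525 + 1963/218 = -6870487/218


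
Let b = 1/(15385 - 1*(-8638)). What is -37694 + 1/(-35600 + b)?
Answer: -32236617433529/855218799 ≈ -37694.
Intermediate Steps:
b = 1/24023 (b = 1/(15385 + 8638) = 1/24023 ≈ 4.1627e-5)
-37694 + 1/(-35600 + b) = -37694 + 1/(-35600 + 1/24023) = -37694 + 1/(-855218799/24023) = -37694 - 24023/855218799 = -32236617433529/855218799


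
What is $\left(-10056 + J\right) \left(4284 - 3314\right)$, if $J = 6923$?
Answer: $-3039010$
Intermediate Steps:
$\left(-10056 + J\right) \left(4284 - 3314\right) = \left(-10056 + 6923\right) \left(4284 - 3314\right) = \left(-3133\right) 970 = -3039010$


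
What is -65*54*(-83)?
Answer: 291330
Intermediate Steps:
-65*54*(-83) = -3510*(-83) = 291330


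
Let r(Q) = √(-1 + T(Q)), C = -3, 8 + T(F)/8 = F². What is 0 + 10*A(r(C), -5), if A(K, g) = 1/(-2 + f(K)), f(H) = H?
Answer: 20/3 + 10*√7/3 ≈ 15.486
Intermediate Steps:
T(F) = -64 + 8*F²
r(Q) = √(-65 + 8*Q²) (r(Q) = √(-1 + (-64 + 8*Q²)) = √(-65 + 8*Q²))
A(K, g) = 1/(-2 + K)
0 + 10*A(r(C), -5) = 0 + 10/(-2 + √(-65 + 8*(-3)²)) = 0 + 10/(-2 + √(-65 + 8*9)) = 0 + 10/(-2 + √(-65 + 72)) = 0 + 10/(-2 + √7) = 10/(-2 + √7)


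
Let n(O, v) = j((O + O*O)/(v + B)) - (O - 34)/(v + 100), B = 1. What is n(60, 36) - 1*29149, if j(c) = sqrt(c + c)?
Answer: -1982145/68 + 2*sqrt(67710)/37 ≈ -29135.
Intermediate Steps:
j(c) = sqrt(2)*sqrt(c) (j(c) = sqrt(2*c) = sqrt(2)*sqrt(c))
n(O, v) = sqrt(2)*sqrt((O + O**2)/(1 + v)) - (-34 + O)/(100 + v) (n(O, v) = sqrt(2)*sqrt((O + O*O)/(v + 1)) - (O - 34)/(v + 100) = sqrt(2)*sqrt((O + O**2)/(1 + v)) - (-34 + O)/(100 + v))
n(60, 36) - 1*29149 = (34 - 1*60 + 100*sqrt(2)*sqrt(60*(1 + 60)/(1 + 36)) + 36*sqrt(2)*sqrt(60*(1 + 60)/(1 + 36)))/(100 + 36) - 1*29149 = (34 - 60 + 100*sqrt(2)*sqrt(60*61/37) + 36*sqrt(2)*sqrt(60*61/37))/136 - 29149 = (34 - 60 + 100*sqrt(2)*sqrt(60*(1/37)*61) + 36*sqrt(2)*sqrt(60*(1/37)*61))/136 - 29149 = (34 - 60 + 100*sqrt(2)*sqrt(3660/37) + 36*sqrt(2)*sqrt(3660/37))/136 - 29149 = (34 - 60 + 100*sqrt(2)*(2*sqrt(33855)/37) + 36*sqrt(2)*(2*sqrt(33855)/37))/136 - 29149 = (34 - 60 + 200*sqrt(67710)/37 + 72*sqrt(67710)/37)/136 - 29149 = (-26 + 272*sqrt(67710)/37)/136 - 29149 = (-13/68 + 2*sqrt(67710)/37) - 29149 = -1982145/68 + 2*sqrt(67710)/37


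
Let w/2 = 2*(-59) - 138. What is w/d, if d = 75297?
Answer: -512/75297 ≈ -0.0067997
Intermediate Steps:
w = -512 (w = 2*(2*(-59) - 138) = 2*(-118 - 138) = 2*(-256) = -512)
w/d = -512/75297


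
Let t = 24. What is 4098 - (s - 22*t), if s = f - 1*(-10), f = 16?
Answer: 4600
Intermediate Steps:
s = 26 (s = 16 - 1*(-10) = 16 + 10 = 26)
4098 - (s - 22*t) = 4098 - (26 - 22*24) = 4098 - (26 - 528) = 4098 - 1*(-502) = 4098 + 502 = 4600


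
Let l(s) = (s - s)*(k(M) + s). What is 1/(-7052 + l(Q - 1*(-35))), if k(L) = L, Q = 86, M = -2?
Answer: -1/7052 ≈ -0.00014180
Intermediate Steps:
l(s) = 0 (l(s) = (s - s)*(-2 + s) = 0*(-2 + s) = 0)
1/(-7052 + l(Q - 1*(-35))) = 1/(-7052 + 0) = 1/(-7052) = -1/7052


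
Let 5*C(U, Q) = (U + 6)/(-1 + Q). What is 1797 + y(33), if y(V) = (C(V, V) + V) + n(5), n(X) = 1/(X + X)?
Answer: 58571/32 ≈ 1830.3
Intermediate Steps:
C(U, Q) = (6 + U)/(5*(-1 + Q)) (C(U, Q) = ((U + 6)/(-1 + Q))/5 = ((6 + U)/(-1 + Q))/5 = (6 + U)/(5*(-1 + Q)))
n(X) = 1/(2*X)
y(V) = ⅒ + V + (6 + V)/(5*(-1 + V)) (y(V) = ((6 + V)/(5*(-1 + V)) + V) + (½)/5 = (V + (6 + V)/(5*(-1 + V))) + (½)*(⅕) = (V + (6 + V)/(5*(-1 + V))) + ⅒ = ⅒ + V + (6 + V)/(5*(-1 + V)))
1797 + y(33) = 1797 + (11 - 7*33 + 10*33²)/(10*(-1 + 33)) = 1797 + (⅒)*(11 - 231 + 10*1089)/32 = 1797 + (⅒)*(1/32)*(11 - 231 + 10890) = 1797 + (⅒)*(1/32)*10670 = 1797 + 1067/32 = 58571/32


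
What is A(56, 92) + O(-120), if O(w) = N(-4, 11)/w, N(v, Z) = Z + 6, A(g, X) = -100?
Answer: -12017/120 ≈ -100.14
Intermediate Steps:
N(v, Z) = 6 + Z
O(w) = 17/w (O(w) = (6 + 11)/w = 17/w)
A(56, 92) + O(-120) = -100 + 17/(-120) = -100 + 17*(-1/120) = -100 - 17/120 = -12017/120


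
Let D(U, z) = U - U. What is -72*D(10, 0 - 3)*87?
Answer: 0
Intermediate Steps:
D(U, z) = 0
-72*D(10, 0 - 3)*87 = -72*0*87 = 0*87 = 0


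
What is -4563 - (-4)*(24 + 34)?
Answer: -4331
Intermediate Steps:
-4563 - (-4)*(24 + 34) = -4563 - (-4)*58 = -4563 - 1*(-232) = -4563 + 232 = -4331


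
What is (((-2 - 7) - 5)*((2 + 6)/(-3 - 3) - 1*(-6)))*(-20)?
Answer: 3920/3 ≈ 1306.7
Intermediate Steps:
(((-2 - 7) - 5)*((2 + 6)/(-3 - 3) - 1*(-6)))*(-20) = ((-9 - 5)*(8/(-6) + 6))*(-20) = -14*(8*(-⅙) + 6)*(-20) = -14*(-4/3 + 6)*(-20) = -14*14/3*(-20) = -196/3*(-20) = 3920/3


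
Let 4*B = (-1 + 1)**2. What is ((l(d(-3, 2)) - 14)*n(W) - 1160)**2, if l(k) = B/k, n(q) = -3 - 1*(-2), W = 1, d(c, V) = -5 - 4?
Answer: 1313316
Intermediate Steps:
d(c, V) = -9
n(q) = -1 (n(q) = -3 + 2 = -1)
B = 0 (B = (-1 + 1)**2/4 = (1/4)*0**2 = (1/4)*0 = 0)
l(k) = 0 (l(k) = 0/k = 0)
((l(d(-3, 2)) - 14)*n(W) - 1160)**2 = ((0 - 14)*(-1) - 1160)**2 = (-14*(-1) - 1160)**2 = (14 - 1160)**2 = (-1146)**2 = 1313316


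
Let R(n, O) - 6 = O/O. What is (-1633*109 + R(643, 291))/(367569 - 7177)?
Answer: -88995/180196 ≈ -0.49388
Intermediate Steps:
R(n, O) = 7 (R(n, O) = 6 + O/O = 6 + 1 = 7)
(-1633*109 + R(643, 291))/(367569 - 7177) = (-1633*109 + 7)/(367569 - 7177) = (-177997 + 7)/360392 = -177990*1/360392 = -88995/180196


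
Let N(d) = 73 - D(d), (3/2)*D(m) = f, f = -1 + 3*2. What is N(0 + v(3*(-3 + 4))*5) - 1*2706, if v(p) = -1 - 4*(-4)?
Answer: -7909/3 ≈ -2636.3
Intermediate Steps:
v(p) = 15 (v(p) = -1 + 16 = 15)
f = 5 (f = -1 + 6 = 5)
D(m) = 10/3 (D(m) = (⅔)*5 = 10/3)
N(d) = 209/3 (N(d) = 73 - 1*10/3 = 73 - 10/3 = 209/3)
N(0 + v(3*(-3 + 4))*5) - 1*2706 = 209/3 - 1*2706 = 209/3 - 2706 = -7909/3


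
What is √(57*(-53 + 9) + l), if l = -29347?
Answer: I*√31855 ≈ 178.48*I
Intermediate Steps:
√(57*(-53 + 9) + l) = √(57*(-53 + 9) - 29347) = √(57*(-44) - 29347) = √(-2508 - 29347) = √(-31855) = I*√31855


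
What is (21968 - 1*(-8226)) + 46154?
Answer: 76348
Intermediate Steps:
(21968 - 1*(-8226)) + 46154 = (21968 + 8226) + 46154 = 30194 + 46154 = 76348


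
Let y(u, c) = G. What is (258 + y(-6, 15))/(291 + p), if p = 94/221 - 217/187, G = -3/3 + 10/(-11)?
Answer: 622557/705634 ≈ 0.88227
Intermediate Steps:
G = -21/11 (G = -3*1/3 + 10*(-1/11) = -1 - 10/11 = -21/11 ≈ -1.9091)
y(u, c) = -21/11
p = -1787/2431 (p = 94*(1/221) - 217*1/187 = 94/221 - 217/187 = -1787/2431 ≈ -0.73509)
(258 + y(-6, 15))/(291 + p) = (258 - 21/11)/(291 - 1787/2431) = 2817/(11*(705634/2431)) = (2817/11)*(2431/705634) = 622557/705634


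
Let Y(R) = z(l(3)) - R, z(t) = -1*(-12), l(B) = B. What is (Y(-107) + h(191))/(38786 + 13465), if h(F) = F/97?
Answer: 11734/5068347 ≈ 0.0023152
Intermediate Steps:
z(t) = 12
Y(R) = 12 - R
h(F) = F/97 (h(F) = F*(1/97) = F/97)
(Y(-107) + h(191))/(38786 + 13465) = ((12 - 1*(-107)) + (1/97)*191)/(38786 + 13465) = ((12 + 107) + 191/97)/52251 = (119 + 191/97)*(1/52251) = (11734/97)*(1/52251) = 11734/5068347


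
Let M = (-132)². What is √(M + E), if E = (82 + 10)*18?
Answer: 6*√530 ≈ 138.13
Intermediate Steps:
E = 1656 (E = 92*18 = 1656)
M = 17424
√(M + E) = √(17424 + 1656) = √19080 = 6*√530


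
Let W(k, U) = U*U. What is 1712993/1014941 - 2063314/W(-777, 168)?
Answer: -1022897230021/14322847392 ≈ -71.417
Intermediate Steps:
W(k, U) = U**2
1712993/1014941 - 2063314/W(-777, 168) = 1712993/1014941 - 2063314/(168**2) = 1712993*(1/1014941) - 2063314/28224 = 1712993/1014941 - 2063314*1/28224 = 1712993/1014941 - 1031657/14112 = -1022897230021/14322847392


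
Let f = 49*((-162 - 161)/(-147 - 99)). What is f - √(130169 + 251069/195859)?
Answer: 15827/246 - 2*√1248357341261290/195859 ≈ -296.45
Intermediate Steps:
f = 15827/246 (f = 49*(-323/(-246)) = 49*(-323*(-1/246)) = 49*(323/246) = 15827/246 ≈ 64.337)
f - √(130169 + 251069/195859) = 15827/246 - √(130169 + 251069/195859) = 15827/246 - √(25495021240/195859) = 15827/246 - 2*√1248357341261290/195859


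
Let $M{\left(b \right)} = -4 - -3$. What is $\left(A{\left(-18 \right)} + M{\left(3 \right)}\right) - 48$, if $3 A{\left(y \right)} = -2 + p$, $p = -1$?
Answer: $-50$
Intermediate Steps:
$M{\left(b \right)} = -1$ ($M{\left(b \right)} = -4 + 3 = -1$)
$A{\left(y \right)} = -1$ ($A{\left(y \right)} = \frac{-2 - 1}{3} = \frac{1}{3} \left(-3\right) = -1$)
$\left(A{\left(-18 \right)} + M{\left(3 \right)}\right) - 48 = \left(-1 - 1\right) - 48 = -2 - 48 = -50$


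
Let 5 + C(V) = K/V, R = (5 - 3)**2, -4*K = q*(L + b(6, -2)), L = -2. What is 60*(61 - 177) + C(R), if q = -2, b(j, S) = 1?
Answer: -55721/8 ≈ -6965.1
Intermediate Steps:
K = -1/2 (K = -(-1)*(-2 + 1)/2 = -(-1)*(-1)/2 = -1/4*2 = -1/2 ≈ -0.50000)
R = 4 (R = 2**2 = 4)
C(V) = -5 - 1/(2*V)
60*(61 - 177) + C(R) = 60*(61 - 177) + (-5 - 1/2/4) = 60*(-116) + (-5 - 1/2*1/4) = -6960 + (-5 - 1/8) = -6960 - 41/8 = -55721/8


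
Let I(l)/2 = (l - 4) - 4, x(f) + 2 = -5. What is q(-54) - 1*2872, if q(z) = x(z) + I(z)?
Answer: -3003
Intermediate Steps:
x(f) = -7 (x(f) = -2 - 5 = -7)
I(l) = -16 + 2*l (I(l) = 2*((l - 4) - 4) = 2*((-4 + l) - 4) = 2*(-8 + l) = -16 + 2*l)
q(z) = -23 + 2*z (q(z) = -7 + (-16 + 2*z) = -23 + 2*z)
q(-54) - 1*2872 = (-23 + 2*(-54)) - 1*2872 = (-23 - 108) - 2872 = -131 - 2872 = -3003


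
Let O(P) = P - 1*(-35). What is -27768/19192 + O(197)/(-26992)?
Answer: -11780725/8094226 ≈ -1.4554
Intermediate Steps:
O(P) = 35 + P (O(P) = P + 35 = 35 + P)
-27768/19192 + O(197)/(-26992) = -27768/19192 + (35 + 197)/(-26992) = -27768*1/19192 + 232*(-1/26992) = -3471/2399 - 29/3374 = -11780725/8094226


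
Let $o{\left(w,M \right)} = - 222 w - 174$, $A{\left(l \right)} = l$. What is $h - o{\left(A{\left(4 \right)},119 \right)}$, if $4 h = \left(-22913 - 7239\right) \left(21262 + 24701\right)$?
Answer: $-346468032$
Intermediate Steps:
$o{\left(w,M \right)} = -174 - 222 w$
$h = -346469094$ ($h = \frac{\left(-22913 - 7239\right) \left(21262 + 24701\right)}{4} = \frac{\left(-30152\right) 45963}{4} = \frac{1}{4} \left(-1385876376\right) = -346469094$)
$h - o{\left(A{\left(4 \right)},119 \right)} = -346469094 - \left(-174 - 888\right) = -346469094 - -1062 = -346469094 + 1062 = -346468032$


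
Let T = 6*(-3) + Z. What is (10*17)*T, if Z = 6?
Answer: -2040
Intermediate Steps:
T = -12 (T = 6*(-3) + 6 = -18 + 6 = -12)
(10*17)*T = (10*17)*(-12) = 170*(-12) = -2040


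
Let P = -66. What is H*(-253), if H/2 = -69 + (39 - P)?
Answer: -18216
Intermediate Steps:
H = 72 (H = 2*(-69 + (39 - 1*(-66))) = 2*(-69 + (39 + 66)) = 2*(-69 + 105) = 2*36 = 72)
H*(-253) = 72*(-253) = -18216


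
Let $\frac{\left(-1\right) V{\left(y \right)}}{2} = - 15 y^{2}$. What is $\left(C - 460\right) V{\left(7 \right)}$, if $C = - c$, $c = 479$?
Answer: $-1380330$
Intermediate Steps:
$V{\left(y \right)} = 30 y^{2}$ ($V{\left(y \right)} = - 2 \left(- 15 y^{2}\right) = 30 y^{2}$)
$C = -479$ ($C = \left(-1\right) 479 = -479$)
$\left(C - 460\right) V{\left(7 \right)} = \left(-479 - 460\right) 30 \cdot 7^{2} = - 939 \cdot 30 \cdot 49 = \left(-939\right) 1470 = -1380330$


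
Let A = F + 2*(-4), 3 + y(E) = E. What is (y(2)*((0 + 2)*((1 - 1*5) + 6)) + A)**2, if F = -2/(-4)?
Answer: 529/4 ≈ 132.25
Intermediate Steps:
y(E) = -3 + E
F = 1/2 (F = -2*(-1/4) = 1/2 ≈ 0.50000)
A = -15/2 (A = 1/2 + 2*(-4) = 1/2 - 8 = -15/2 ≈ -7.5000)
(y(2)*((0 + 2)*((1 - 1*5) + 6)) + A)**2 = ((-3 + 2)*((0 + 2)*((1 - 1*5) + 6)) - 15/2)**2 = (-2*((1 - 5) + 6) - 15/2)**2 = (-2*(-4 + 6) - 15/2)**2 = (-2*2 - 15/2)**2 = (-1*4 - 15/2)**2 = (-4 - 15/2)**2 = (-23/2)**2 = 529/4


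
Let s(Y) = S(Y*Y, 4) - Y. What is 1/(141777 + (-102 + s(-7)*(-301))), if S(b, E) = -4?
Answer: 1/140772 ≈ 7.1037e-6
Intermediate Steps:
s(Y) = -4 - Y
1/(141777 + (-102 + s(-7)*(-301))) = 1/(141777 + (-102 + (-4 - 1*(-7))*(-301))) = 1/(141777 + (-102 + (-4 + 7)*(-301))) = 1/(141777 + (-102 + 3*(-301))) = 1/(141777 + (-102 - 903)) = 1/(141777 - 1005) = 1/140772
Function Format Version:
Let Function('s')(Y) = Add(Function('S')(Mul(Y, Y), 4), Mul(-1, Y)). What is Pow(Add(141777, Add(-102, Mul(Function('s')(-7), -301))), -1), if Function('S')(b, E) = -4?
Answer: Rational(1, 140772) ≈ 7.1037e-6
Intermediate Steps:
Function('s')(Y) = Add(-4, Mul(-1, Y))
Pow(Add(141777, Add(-102, Mul(Function('s')(-7), -301))), -1) = Pow(Add(141777, Add(-102, Mul(Add(-4, Mul(-1, -7)), -301))), -1) = Pow(Add(141777, Add(-102, Mul(Add(-4, 7), -301))), -1) = Pow(Add(141777, Add(-102, Mul(3, -301))), -1) = Pow(Add(141777, Add(-102, -903)), -1) = Pow(Add(141777, -1005), -1) = Pow(140772, -1) = Rational(1, 140772)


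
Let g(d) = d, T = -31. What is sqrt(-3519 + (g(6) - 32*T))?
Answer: I*sqrt(2521) ≈ 50.21*I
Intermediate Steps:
sqrt(-3519 + (g(6) - 32*T)) = sqrt(-3519 + (6 - 32*(-31))) = sqrt(-3519 + (6 + 992)) = sqrt(-3519 + 998) = sqrt(-2521) = I*sqrt(2521)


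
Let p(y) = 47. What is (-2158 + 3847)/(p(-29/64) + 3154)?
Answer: 563/1067 ≈ 0.52765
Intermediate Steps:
(-2158 + 3847)/(p(-29/64) + 3154) = (-2158 + 3847)/(47 + 3154) = 1689/3201 = 1689*(1/3201) = 563/1067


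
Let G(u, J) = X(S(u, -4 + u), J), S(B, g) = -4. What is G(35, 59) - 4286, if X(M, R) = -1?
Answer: -4287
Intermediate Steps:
G(u, J) = -1
G(35, 59) - 4286 = -1 - 4286 = -4287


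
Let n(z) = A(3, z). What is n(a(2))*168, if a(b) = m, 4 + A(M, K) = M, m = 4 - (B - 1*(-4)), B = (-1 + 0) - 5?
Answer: -168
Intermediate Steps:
B = -6 (B = -1 - 5 = -6)
m = 6 (m = 4 - (-6 - 1*(-4)) = 4 - (-6 + 4) = 4 - 1*(-2) = 4 + 2 = 6)
A(M, K) = -4 + M
a(b) = 6
n(z) = -1 (n(z) = -4 + 3 = -1)
n(a(2))*168 = -1*168 = -168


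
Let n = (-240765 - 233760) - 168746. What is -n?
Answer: 643271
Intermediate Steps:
n = -643271 (n = -474525 - 168746 = -643271)
-n = -1*(-643271) = 643271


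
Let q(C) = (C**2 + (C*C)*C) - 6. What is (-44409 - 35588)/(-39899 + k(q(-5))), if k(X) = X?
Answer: 79997/40005 ≈ 1.9997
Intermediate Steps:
q(C) = -6 + C**2 + C**3 (q(C) = (C**2 + C**2*C) - 6 = (C**2 + C**3) - 6 = -6 + C**2 + C**3)
(-44409 - 35588)/(-39899 + k(q(-5))) = (-44409 - 35588)/(-39899 + (-6 + (-5)**2 + (-5)**3)) = -79997/(-39899 + (-6 + 25 - 125)) = -79997/(-39899 - 106) = -79997/(-40005) = -79997*(-1/40005) = 79997/40005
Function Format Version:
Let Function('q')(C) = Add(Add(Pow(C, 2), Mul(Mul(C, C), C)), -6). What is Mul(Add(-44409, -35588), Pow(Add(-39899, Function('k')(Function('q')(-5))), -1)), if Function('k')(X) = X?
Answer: Rational(79997, 40005) ≈ 1.9997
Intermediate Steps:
Function('q')(C) = Add(-6, Pow(C, 2), Pow(C, 3)) (Function('q')(C) = Add(Add(Pow(C, 2), Mul(Pow(C, 2), C)), -6) = Add(Add(Pow(C, 2), Pow(C, 3)), -6) = Add(-6, Pow(C, 2), Pow(C, 3)))
Mul(Add(-44409, -35588), Pow(Add(-39899, Function('k')(Function('q')(-5))), -1)) = Mul(Add(-44409, -35588), Pow(Add(-39899, Add(-6, Pow(-5, 2), Pow(-5, 3))), -1)) = Mul(-79997, Pow(Add(-39899, Add(-6, 25, -125)), -1)) = Mul(-79997, Pow(Add(-39899, -106), -1)) = Mul(-79997, Pow(-40005, -1)) = Mul(-79997, Rational(-1, 40005)) = Rational(79997, 40005)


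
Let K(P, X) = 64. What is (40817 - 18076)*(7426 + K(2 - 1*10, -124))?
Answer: 170330090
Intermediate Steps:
(40817 - 18076)*(7426 + K(2 - 1*10, -124)) = (40817 - 18076)*(7426 + 64) = 22741*7490 = 170330090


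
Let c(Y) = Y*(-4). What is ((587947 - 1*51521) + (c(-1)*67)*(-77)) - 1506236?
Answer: -990446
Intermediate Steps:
c(Y) = -4*Y
((587947 - 1*51521) + (c(-1)*67)*(-77)) - 1506236 = ((587947 - 1*51521) + (-4*(-1)*67)*(-77)) - 1506236 = ((587947 - 51521) + (4*67)*(-77)) - 1506236 = (536426 + 268*(-77)) - 1506236 = (536426 - 20636) - 1506236 = 515790 - 1506236 = -990446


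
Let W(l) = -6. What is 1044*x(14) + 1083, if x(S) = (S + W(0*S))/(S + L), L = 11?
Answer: 35427/25 ≈ 1417.1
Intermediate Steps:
x(S) = (-6 + S)/(11 + S) (x(S) = (S - 6)/(S + 11) = (-6 + S)/(11 + S))
1044*x(14) + 1083 = 1044*((-6 + 14)/(11 + 14)) + 1083 = 1044*(8/25) + 1083 = 8352/25 + 1083 = 35427/25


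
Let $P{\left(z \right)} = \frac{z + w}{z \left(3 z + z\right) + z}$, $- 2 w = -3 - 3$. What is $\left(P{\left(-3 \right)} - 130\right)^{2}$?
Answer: $16900$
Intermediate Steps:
$w = 3$ ($w = - \frac{-3 - 3}{2} = \left(- \frac{1}{2}\right) \left(-6\right) = 3$)
$P{\left(z \right)} = \frac{3 + z}{z + 4 z^{2}}$ ($P{\left(z \right)} = \frac{z + 3}{z \left(3 z + z\right) + z} = \frac{3 + z}{z 4 z + z} = \frac{3 + z}{4 z^{2} + z} = \frac{3 + z}{z + 4 z^{2}}$)
$\left(P{\left(-3 \right)} - 130\right)^{2} = \left(\frac{3 - 3}{\left(-3\right) \left(1 + 4 \left(-3\right)\right)} - 130\right)^{2} = \left(\left(- \frac{1}{3}\right) \frac{1}{1 - 12} \cdot 0 - 130\right)^{2} = \left(\left(- \frac{1}{3}\right) \frac{1}{-11} \cdot 0 - 130\right)^{2} = \left(\left(- \frac{1}{3}\right) \left(- \frac{1}{11}\right) 0 - 130\right)^{2} = \left(0 - 130\right)^{2} = \left(-130\right)^{2} = 16900$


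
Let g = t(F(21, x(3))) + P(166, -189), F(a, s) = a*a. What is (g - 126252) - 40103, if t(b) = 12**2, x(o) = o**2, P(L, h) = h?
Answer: -166400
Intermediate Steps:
F(a, s) = a**2
t(b) = 144
g = -45 (g = 144 - 189 = -45)
(g - 126252) - 40103 = (-45 - 126252) - 40103 = -126297 - 40103 = -166400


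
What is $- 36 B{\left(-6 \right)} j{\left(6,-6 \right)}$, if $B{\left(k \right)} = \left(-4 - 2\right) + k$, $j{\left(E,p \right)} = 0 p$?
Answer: $0$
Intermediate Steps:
$j{\left(E,p \right)} = 0$
$B{\left(k \right)} = -6 + k$
$- 36 B{\left(-6 \right)} j{\left(6,-6 \right)} = - 36 \left(-6 - 6\right) 0 = \left(-36\right) \left(-12\right) 0 = 432 \cdot 0 = 0$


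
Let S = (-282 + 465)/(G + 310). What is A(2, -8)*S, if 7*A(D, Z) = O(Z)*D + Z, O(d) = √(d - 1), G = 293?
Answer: -488/1407 + 122*I/469 ≈ -0.34684 + 0.26013*I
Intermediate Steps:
O(d) = √(-1 + d)
A(D, Z) = Z/7 + D*√(-1 + Z)/7 (A(D, Z) = (√(-1 + Z)*D + Z)/7 = (D*√(-1 + Z) + Z)/7 = (Z + D*√(-1 + Z))/7 = Z/7 + D*√(-1 + Z)/7)
S = 61/201 (S = (-282 + 465)/(293 + 310) = 183/603 = 183*(1/603) = 61/201 ≈ 0.30348)
A(2, -8)*S = ((⅐)*(-8) + (⅐)*2*√(-1 - 8))*(61/201) = (-8/7 + (⅐)*2*√(-9))*(61/201) = (-8/7 + (⅐)*2*(3*I))*(61/201) = (-8/7 + 6*I/7)*(61/201) = -488/1407 + 122*I/469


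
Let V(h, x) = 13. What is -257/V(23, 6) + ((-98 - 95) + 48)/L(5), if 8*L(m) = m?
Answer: -3273/13 ≈ -251.77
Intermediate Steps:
L(m) = m/8
-257/V(23, 6) + ((-98 - 95) + 48)/L(5) = -257/13 + ((-98 - 95) + 48)/(((1/8)*5)) = -257*1/13 + (-193 + 48)/(5/8) = -257/13 - 145*8/5 = -257/13 - 232 = -3273/13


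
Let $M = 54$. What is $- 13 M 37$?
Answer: $-25974$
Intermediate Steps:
$- 13 M 37 = \left(-13\right) 54 \cdot 37 = \left(-702\right) 37 = -25974$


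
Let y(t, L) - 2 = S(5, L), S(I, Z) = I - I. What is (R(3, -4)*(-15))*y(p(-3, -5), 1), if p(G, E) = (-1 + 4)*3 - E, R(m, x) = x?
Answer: 120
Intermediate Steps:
S(I, Z) = 0
p(G, E) = 9 - E (p(G, E) = 3*3 - E = 9 - E)
y(t, L) = 2 (y(t, L) = 2 + 0 = 2)
(R(3, -4)*(-15))*y(p(-3, -5), 1) = -4*(-15)*2 = 60*2 = 120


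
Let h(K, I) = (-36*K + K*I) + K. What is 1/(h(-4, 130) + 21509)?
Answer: 1/21129 ≈ 4.7328e-5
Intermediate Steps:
h(K, I) = -35*K + I*K (h(K, I) = (-36*K + I*K) + K = -35*K + I*K)
1/(h(-4, 130) + 21509) = 1/(-4*(-35 + 130) + 21509) = 1/(-4*95 + 21509) = 1/(-380 + 21509) = 1/21129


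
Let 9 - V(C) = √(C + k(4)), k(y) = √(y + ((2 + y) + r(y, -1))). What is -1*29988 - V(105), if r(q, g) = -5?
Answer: -29997 + √(105 + √5) ≈ -29987.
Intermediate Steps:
k(y) = √(-3 + 2*y) (k(y) = √(y + ((2 + y) - 5)) = √(y + (-3 + y)) = √(-3 + 2*y))
V(C) = 9 - √(C + √5) (V(C) = 9 - √(C + √(-3 + 2*4)) = 9 - √(C + √(-3 + 8)) = 9 - √(C + √5))
-1*29988 - V(105) = -1*29988 - (9 - √(105 + √5)) = -29988 + (-9 + √(105 + √5)) = -29997 + √(105 + √5)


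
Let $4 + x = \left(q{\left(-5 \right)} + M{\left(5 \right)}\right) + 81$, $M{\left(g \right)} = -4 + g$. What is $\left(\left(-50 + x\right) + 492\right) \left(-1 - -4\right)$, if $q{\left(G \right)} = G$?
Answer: $1545$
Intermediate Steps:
$x = 73$ ($x = -4 + \left(\left(-5 + \left(-4 + 5\right)\right) + 81\right) = -4 + \left(\left(-5 + 1\right) + 81\right) = -4 + \left(-4 + 81\right) = -4 + 77 = 73$)
$\left(\left(-50 + x\right) + 492\right) \left(-1 - -4\right) = \left(\left(-50 + 73\right) + 492\right) \left(-1 - -4\right) = \left(23 + 492\right) \left(-1 + 4\right) = 515 \cdot 3 = 1545$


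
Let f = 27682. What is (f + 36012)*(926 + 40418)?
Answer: 2633364736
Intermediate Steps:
(f + 36012)*(926 + 40418) = (27682 + 36012)*(926 + 40418) = 63694*41344 = 2633364736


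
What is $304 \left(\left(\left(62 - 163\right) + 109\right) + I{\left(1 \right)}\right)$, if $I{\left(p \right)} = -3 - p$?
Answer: $1216$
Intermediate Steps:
$304 \left(\left(\left(62 - 163\right) + 109\right) + I{\left(1 \right)}\right) = 304 \left(\left(\left(62 - 163\right) + 109\right) - 4\right) = 304 \left(\left(-101 + 109\right) - 4\right) = 304 \left(8 - 4\right) = 304 \cdot 4 = 1216$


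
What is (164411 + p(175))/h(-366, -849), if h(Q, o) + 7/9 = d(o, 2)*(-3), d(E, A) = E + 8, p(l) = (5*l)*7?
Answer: 383706/5675 ≈ 67.613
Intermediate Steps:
p(l) = 35*l
d(E, A) = 8 + E
h(Q, o) = -223/9 - 3*o (h(Q, o) = -7/9 + (8 + o)*(-3) = -7/9 + (-24 - 3*o) = -223/9 - 3*o)
(164411 + p(175))/h(-366, -849) = (164411 + 35*175)/(-223/9 - 3*(-849)) = (164411 + 6125)/(-223/9 + 2547) = 170536/(22700/9) = 170536*(9/22700) = 383706/5675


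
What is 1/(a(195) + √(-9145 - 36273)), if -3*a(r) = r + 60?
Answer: -85/52643 - I*√45418/52643 ≈ -0.0016146 - 0.0040483*I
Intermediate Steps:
a(r) = -20 - r/3 (a(r) = -(r + 60)/3 = -(60 + r)/3 = -20 - r/3)
1/(a(195) + √(-9145 - 36273)) = 1/((-20 - ⅓*195) + √(-9145 - 36273)) = 1/((-20 - 65) + √(-45418)) = 1/(-85 + I*√45418)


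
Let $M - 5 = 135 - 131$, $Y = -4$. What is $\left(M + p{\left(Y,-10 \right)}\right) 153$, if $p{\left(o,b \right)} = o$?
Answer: $765$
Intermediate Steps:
$M = 9$ ($M = 5 + \left(135 - 131\right) = 5 + 4 = 9$)
$\left(M + p{\left(Y,-10 \right)}\right) 153 = \left(9 - 4\right) 153 = 5 \cdot 153 = 765$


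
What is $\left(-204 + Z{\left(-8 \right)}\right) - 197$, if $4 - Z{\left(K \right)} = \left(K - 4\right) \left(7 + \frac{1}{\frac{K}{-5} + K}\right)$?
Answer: $- \frac{2519}{8} \approx -314.88$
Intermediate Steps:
$Z{\left(K \right)} = 4 - \left(-4 + K\right) \left(7 + \frac{5}{4 K}\right)$ ($Z{\left(K \right)} = 4 - \left(K - 4\right) \left(7 + \frac{1}{\frac{K}{-5} + K}\right) = 4 - \left(-4 + K\right) \left(7 + \frac{1}{K \left(- \frac{1}{5}\right) + K}\right) = 4 - \left(-4 + K\right) \left(7 + \frac{1}{- \frac{K}{5} + K}\right) = 4 - \left(-4 + K\right) \left(7 + \frac{1}{\frac{4}{5} K}\right) = 4 - \left(-4 + K\right) \left(7 + \frac{5}{4 K}\right)$)
$\left(-204 + Z{\left(-8 \right)}\right) - 197 = \left(-204 + \left(\frac{123}{4} - -56 + \frac{5}{-8}\right)\right) - 197 = \left(-204 + \left(\frac{123}{4} + 56 + 5 \left(- \frac{1}{8}\right)\right)\right) - 197 = \left(-204 + \left(\frac{123}{4} + 56 - \frac{5}{8}\right)\right) - 197 = \left(-204 + \frac{689}{8}\right) - 197 = - \frac{943}{8} - 197 = - \frac{2519}{8}$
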